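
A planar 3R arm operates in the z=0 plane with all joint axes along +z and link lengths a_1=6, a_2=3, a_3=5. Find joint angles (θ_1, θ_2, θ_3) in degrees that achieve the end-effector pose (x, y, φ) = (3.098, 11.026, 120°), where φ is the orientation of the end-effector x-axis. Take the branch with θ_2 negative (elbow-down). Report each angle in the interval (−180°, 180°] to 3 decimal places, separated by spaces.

60.004 -30.015 90.011

wrist centre = target − a_3·(cos φ, sin φ) = (5.5980, 6.6959)
cos θ_2 = (76.1723−6²−3²)/(2·6·3) = 0.8659; θ_2 = -30.0146° (elbow-down)
β = atan2(6.6959,5.5980) = 50.1031°; ψ = atan2(-1.5007,8.5977) = -9.9008°
θ_1 = β − ψ = 60.0039°
θ_3 = φ − θ_1 − θ_2 = 90.0107° (wrapped to (-180°,180°])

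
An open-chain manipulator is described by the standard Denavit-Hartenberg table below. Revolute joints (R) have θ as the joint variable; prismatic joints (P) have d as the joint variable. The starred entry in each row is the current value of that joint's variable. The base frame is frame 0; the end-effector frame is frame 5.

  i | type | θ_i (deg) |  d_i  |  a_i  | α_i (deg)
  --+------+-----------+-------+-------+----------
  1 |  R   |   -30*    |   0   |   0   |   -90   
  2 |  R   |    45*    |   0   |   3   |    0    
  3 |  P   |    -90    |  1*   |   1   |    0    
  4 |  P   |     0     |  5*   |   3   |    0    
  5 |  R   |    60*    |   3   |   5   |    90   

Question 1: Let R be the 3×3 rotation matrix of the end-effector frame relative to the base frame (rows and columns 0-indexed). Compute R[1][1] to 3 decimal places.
0.866

End-effector y-axis (col 1 of R) = (0.5000,0.8660,0.0000)
R[1][1] = 0.8660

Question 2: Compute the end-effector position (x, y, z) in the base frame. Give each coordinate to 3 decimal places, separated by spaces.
12.969 2.905 -0.587

after link 1: o_1 = (0.0000, 0.0000, 0.0000)
after link 2: o_2 = (1.8371, -1.0607, -2.1213)
after link 3: o_3 = (2.9495, -0.5482, -1.4142)
after link 4: o_4 = (7.2866, 2.7213, 0.7071)
after link 5: o_5 = (12.9692, 2.9045, -0.5870)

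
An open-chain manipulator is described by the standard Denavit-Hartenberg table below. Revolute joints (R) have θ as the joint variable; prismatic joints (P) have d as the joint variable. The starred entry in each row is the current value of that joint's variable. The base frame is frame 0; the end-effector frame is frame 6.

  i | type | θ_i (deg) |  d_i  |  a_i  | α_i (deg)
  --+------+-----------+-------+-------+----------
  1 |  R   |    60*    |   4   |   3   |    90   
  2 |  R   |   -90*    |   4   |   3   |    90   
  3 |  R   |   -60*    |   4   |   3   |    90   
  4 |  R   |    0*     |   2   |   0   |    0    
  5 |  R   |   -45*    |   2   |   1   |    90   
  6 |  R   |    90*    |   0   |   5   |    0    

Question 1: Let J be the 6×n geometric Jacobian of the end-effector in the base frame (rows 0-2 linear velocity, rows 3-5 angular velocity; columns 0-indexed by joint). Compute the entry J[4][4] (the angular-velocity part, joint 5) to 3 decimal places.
0.250

axis z_4 = (-0.4330,0.2500,0.8660); lever o_n−o_4 = (-3.2079,2.6686,5.7086)
cross product → J_v[:, 4] = (-0.8839,-0.3062,-0.3536)
J_ω[:, 4] = z_4
entry J[4][4] = 0.2500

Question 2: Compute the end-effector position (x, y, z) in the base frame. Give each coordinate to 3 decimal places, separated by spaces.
-3.360 1.602 6.941

after link 1: o_1 = (1.5000, 2.5981, 4.0000)
after link 2: o_2 = (4.9641, 0.5981, 1.0000)
after link 3: o_3 = (0.7141, -1.5670, -0.5000)
after link 4: o_4 = (-0.1519, -1.0670, 1.2321)
after link 5: o_5 = (-1.1947, 0.3516, 2.6105)
after link 6: o_6 = (-3.3598, 1.6016, 6.9407)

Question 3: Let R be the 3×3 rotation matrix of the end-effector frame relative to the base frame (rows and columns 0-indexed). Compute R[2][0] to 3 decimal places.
End-effector x-axis (col 0 of R) = (-0.4330,0.2500,0.8660)
R[2][0] = 0.8660

0.866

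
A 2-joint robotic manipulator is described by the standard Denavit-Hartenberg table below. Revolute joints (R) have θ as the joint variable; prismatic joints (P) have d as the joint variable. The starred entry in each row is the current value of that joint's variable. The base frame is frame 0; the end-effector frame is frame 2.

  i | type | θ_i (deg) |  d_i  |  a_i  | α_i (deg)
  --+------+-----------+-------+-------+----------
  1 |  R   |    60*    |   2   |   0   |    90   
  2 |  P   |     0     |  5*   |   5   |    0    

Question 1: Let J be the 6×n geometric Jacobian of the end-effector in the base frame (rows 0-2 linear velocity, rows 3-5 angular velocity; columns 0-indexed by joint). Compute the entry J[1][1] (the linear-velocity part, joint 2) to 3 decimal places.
prismatic axis z_1 = (0.8660,-0.5000,0.0000)
J_v[:, 1] = z_1; J_ω[:, 1] = (0,0,0)
entry J[1][1] = -0.5000

-0.500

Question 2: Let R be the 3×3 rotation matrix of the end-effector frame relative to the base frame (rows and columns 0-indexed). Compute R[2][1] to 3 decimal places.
End-effector y-axis (col 1 of R) = (-0.0000,0.0000,1.0000)
R[2][1] = 1.0000

1.000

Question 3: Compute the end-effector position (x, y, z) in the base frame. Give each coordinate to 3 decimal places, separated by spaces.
after link 1: o_1 = (0.0000, 0.0000, 2.0000)
after link 2: o_2 = (6.8301, 1.8301, 2.0000)

6.830 1.830 2.000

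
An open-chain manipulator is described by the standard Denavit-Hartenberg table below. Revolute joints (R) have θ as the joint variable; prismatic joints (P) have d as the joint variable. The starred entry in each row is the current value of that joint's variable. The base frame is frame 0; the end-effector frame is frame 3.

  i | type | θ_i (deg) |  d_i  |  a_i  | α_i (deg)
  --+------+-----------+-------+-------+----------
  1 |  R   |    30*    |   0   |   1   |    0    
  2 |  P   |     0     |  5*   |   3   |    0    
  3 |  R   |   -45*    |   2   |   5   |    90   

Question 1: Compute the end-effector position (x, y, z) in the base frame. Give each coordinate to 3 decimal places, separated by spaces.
8.294 0.706 7.000

after link 1: o_1 = (0.8660, 0.5000, 0.0000)
after link 2: o_2 = (3.4641, 2.0000, 5.0000)
after link 3: o_3 = (8.2937, 0.7059, 7.0000)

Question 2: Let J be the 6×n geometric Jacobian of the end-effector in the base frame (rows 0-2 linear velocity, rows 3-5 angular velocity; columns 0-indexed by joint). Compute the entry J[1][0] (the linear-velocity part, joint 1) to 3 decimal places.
axis z_0 = ẑ; lever o_n−o_0 = (8.2937,0.7059,7.0000)
cross product → J_v[:, 0] = (-0.7059,8.2937,0.0000)
J_ω[:, 0] = z_0
entry J[1][0] = 8.2937

8.294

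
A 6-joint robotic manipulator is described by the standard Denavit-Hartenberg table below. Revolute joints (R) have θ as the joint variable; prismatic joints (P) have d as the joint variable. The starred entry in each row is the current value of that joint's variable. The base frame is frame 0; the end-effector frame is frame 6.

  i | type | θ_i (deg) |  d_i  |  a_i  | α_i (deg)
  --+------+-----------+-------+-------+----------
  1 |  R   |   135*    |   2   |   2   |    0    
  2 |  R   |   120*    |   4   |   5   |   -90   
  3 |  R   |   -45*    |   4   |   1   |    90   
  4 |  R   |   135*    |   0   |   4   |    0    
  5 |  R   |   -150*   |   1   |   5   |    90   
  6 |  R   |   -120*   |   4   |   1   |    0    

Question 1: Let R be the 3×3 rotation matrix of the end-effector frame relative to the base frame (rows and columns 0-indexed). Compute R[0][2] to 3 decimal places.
-0.886

End-effector z-axis (col 2 of R) = (-0.8856,0.4268,-0.1830)
R[0][2] = -0.8856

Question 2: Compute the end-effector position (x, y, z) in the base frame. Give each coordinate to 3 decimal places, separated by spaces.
-1.216 -4.803 7.143

after link 1: o_1 = (-1.4142, 1.4142, 2.0000)
after link 2: o_2 = (-2.7083, -3.4154, 6.0000)
after link 3: o_3 = (0.9724, -5.1337, 6.7071)
after link 4: o_4 = (4.2221, -3.9339, 4.7071)
after link 5: o_5 = (2.2712, -6.2147, 8.8293)
after link 6: o_6 = (-1.2165, -4.8027, 7.1433)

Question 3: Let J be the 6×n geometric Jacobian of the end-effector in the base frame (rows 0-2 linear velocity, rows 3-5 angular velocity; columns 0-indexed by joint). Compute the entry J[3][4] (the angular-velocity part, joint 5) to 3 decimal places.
0.183

axis z_4 = (0.1830,0.6830,0.7071); lever o_n−o_4 = (-5.4386,-0.8688,2.4362)
cross product → J_v[:, 4] = (2.2783,-4.2915,3.5556)
J_ω[:, 4] = z_4
entry J[3][4] = 0.1830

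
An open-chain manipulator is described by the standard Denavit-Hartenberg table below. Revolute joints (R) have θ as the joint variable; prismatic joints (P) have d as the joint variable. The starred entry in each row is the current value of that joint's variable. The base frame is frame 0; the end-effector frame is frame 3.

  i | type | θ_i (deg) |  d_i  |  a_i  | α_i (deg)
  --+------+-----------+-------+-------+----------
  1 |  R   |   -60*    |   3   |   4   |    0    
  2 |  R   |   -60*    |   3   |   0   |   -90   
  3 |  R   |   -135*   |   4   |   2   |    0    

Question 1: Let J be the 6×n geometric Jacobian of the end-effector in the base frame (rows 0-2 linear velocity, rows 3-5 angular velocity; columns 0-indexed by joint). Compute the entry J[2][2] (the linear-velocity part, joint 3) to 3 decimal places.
1.414

axis z_2 = (0.8660,-0.5000,0.0000); lever o_n−o_2 = (4.1712,-0.7753,1.4142)
cross product → J_v[:, 2] = (-0.7071,-1.2247,1.4142)
J_ω[:, 2] = z_2
entry J[2][2] = 1.4142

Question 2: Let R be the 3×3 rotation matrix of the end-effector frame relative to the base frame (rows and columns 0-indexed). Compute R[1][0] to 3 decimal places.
0.612

End-effector x-axis (col 0 of R) = (0.3536,0.6124,0.7071)
R[1][0] = 0.6124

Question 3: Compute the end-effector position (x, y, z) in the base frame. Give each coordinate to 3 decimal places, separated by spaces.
6.171 -4.239 7.414

after link 1: o_1 = (2.0000, -3.4641, 3.0000)
after link 2: o_2 = (2.0000, -3.4641, 6.0000)
after link 3: o_3 = (6.1712, -4.2394, 7.4142)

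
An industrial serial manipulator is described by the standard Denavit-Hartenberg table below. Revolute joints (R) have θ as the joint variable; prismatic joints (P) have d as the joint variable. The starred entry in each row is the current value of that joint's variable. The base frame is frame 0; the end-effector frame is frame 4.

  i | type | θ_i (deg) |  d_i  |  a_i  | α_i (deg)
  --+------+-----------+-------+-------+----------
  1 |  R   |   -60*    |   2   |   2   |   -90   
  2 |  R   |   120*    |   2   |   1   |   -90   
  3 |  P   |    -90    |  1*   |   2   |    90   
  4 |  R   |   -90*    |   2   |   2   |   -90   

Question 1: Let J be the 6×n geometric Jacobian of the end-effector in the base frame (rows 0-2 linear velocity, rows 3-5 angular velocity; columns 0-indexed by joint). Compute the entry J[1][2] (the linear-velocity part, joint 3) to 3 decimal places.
prismatic axis z_2 = (-0.4330,0.7500,0.5000)
J_v[:, 2] = z_2; J_ω[:, 2] = (0,0,0)
entry J[1][2] = 0.7500

0.750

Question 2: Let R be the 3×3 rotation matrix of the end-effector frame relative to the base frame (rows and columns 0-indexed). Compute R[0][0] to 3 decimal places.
End-effector x-axis (col 0 of R) = (0.4330,-0.7500,-0.5000)
R[0][0] = 0.4330

0.433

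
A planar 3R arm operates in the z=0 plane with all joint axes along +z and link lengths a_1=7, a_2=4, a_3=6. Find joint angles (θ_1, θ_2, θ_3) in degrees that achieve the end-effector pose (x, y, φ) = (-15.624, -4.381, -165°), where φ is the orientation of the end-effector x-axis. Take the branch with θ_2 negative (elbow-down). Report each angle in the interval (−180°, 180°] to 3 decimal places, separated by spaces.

-147.892 -45.002 27.894

wrist centre = target − a_3·(cos φ, sin φ) = (-9.8284, -2.8281)
cos θ_2 = (104.5964−7²−4²)/(2·7·4) = 0.7071; θ_2 = -45.0023° (elbow-down)
β = atan2(-2.8281,-9.8284) = -163.9471°; ψ = atan2(-2.8285,9.8283) = -16.0556°
θ_1 = β − ψ = -147.8915°
θ_3 = φ − θ_1 − θ_2 = 27.8938° (wrapped to (-180°,180°])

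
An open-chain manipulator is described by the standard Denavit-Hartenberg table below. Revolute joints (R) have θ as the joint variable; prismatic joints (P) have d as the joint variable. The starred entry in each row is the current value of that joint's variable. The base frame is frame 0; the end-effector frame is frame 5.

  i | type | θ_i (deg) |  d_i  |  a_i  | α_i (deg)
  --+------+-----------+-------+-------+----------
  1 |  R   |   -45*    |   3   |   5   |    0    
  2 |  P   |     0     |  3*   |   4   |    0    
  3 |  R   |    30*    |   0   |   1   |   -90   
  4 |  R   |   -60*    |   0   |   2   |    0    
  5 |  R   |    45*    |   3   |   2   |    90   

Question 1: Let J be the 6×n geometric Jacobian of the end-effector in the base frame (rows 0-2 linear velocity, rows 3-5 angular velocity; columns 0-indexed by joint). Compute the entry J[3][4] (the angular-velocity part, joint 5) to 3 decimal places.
0.259

axis z_4 = (0.2588,0.9659,0.0000); lever o_n−o_4 = (2.6425,2.3978,0.5176)
cross product → J_v[:, 4] = (0.5000,-0.1340,-1.9319)
J_ω[:, 4] = z_4
entry J[3][4] = 0.2588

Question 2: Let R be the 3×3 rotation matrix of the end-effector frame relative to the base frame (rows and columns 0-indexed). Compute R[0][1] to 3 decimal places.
End-effector y-axis (col 1 of R) = (0.2588,0.9659,0.0000)
R[0][1] = 0.2588

0.259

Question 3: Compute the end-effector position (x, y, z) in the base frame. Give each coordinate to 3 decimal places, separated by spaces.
10.938 -4.484 8.250

after link 1: o_1 = (3.5355, -3.5355, 3.0000)
after link 2: o_2 = (6.3640, -6.3640, 6.0000)
after link 3: o_3 = (7.3299, -6.6228, 6.0000)
after link 4: o_4 = (8.2958, -6.8816, 7.7321)
after link 5: o_5 = (10.9383, -4.4838, 8.2497)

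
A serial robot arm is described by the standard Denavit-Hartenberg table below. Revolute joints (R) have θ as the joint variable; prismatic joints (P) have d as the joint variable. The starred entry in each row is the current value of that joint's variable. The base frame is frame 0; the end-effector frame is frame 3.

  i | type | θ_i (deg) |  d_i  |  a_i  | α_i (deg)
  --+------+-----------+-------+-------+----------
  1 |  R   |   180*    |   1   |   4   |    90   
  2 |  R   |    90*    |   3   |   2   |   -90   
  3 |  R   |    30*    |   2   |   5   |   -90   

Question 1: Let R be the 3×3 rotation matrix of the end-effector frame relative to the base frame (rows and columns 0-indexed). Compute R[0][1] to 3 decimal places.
End-effector y-axis (col 1 of R) = (-1.0000,0.0000,-0.0000)
R[0][1] = -1.0000

-1.000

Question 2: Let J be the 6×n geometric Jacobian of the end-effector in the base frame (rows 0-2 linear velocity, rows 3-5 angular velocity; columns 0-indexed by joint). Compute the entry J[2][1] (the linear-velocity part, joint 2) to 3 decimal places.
axis z_1 = (0.0000,1.0000,0.0000); lever o_n−o_1 = (2.0000,0.5000,6.3301)
cross product → J_v[:, 1] = (6.3301,-0.0000,-2.0000)
J_ω[:, 1] = z_1
entry J[2][1] = -2.0000

-2.000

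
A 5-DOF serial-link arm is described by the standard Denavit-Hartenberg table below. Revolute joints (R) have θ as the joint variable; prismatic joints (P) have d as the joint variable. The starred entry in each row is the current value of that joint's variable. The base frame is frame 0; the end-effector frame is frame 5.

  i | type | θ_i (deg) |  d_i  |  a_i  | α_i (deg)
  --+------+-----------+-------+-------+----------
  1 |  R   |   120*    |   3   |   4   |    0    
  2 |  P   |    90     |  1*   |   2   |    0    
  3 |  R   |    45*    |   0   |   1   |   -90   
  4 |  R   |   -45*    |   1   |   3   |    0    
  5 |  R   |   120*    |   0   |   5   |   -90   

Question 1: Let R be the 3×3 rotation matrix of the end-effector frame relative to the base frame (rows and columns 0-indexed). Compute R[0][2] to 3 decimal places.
End-effector z-axis (col 2 of R) = (0.2500,0.9330,-0.2588)
R[0][2] = 0.2500

0.250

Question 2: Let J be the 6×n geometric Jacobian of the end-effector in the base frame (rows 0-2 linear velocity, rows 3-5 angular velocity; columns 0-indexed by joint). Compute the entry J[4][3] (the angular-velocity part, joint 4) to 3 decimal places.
axis z_3 = (0.9659,-0.2588,0.0000); lever o_n−o_3 = (0.0820,-3.5579,-2.7083)
cross product → J_v[:, 3] = (0.7010,2.6160,-3.4154)
J_ω[:, 3] = z_3
entry J[4][3] = -0.2588

-0.259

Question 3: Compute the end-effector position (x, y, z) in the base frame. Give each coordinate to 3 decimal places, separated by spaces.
after link 1: o_1 = (-2.0000, 3.4641, 3.0000)
after link 2: o_2 = (-3.7321, 2.4641, 4.0000)
after link 3: o_3 = (-3.9909, 1.4982, 4.0000)
after link 4: o_4 = (-3.5740, -0.8097, 6.1213)
after link 5: o_5 = (-3.9089, -2.0597, 1.2917)

-3.909 -2.060 1.292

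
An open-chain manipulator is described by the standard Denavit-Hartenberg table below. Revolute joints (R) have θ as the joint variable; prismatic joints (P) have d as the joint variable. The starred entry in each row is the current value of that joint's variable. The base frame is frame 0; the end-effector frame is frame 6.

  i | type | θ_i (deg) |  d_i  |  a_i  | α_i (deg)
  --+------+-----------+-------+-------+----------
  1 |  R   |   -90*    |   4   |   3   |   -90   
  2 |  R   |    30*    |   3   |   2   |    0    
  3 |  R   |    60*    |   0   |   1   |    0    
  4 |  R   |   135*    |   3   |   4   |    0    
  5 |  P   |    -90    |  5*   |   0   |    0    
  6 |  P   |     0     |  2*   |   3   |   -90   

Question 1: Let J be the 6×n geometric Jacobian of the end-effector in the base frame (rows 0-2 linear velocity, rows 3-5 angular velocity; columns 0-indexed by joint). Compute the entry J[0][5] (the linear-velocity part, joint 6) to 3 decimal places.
1.000

prismatic axis z_5 = (1.0000,0.0000,0.0000)
J_v[:, 5] = z_5; J_ω[:, 5] = (0,0,0)
entry J[0][5] = 1.0000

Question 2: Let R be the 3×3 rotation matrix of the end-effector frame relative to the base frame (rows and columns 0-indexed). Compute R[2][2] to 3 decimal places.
0.707

End-effector z-axis (col 2 of R) = (-0.0000,0.7071,0.7071)
R[2][2] = 0.7071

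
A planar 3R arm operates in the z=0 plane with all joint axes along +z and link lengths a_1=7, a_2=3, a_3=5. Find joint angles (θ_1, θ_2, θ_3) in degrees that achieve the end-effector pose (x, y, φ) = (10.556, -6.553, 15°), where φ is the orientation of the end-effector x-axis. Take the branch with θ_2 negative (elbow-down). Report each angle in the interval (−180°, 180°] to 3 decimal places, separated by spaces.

-44.994 -30.013 90.007

wrist centre = target − a_3·(cos φ, sin φ) = (5.7264, -7.8471)
cos θ_2 = (94.3682−7²−3²)/(2·7·3) = 0.8659; θ_2 = -30.0132° (elbow-down)
β = atan2(-7.8471,5.7264) = -53.8801°; ψ = atan2(-1.5006,9.5977) = -8.8862°
θ_1 = β − ψ = -44.9939°
θ_3 = φ − θ_1 − θ_2 = 90.0071° (wrapped to (-180°,180°])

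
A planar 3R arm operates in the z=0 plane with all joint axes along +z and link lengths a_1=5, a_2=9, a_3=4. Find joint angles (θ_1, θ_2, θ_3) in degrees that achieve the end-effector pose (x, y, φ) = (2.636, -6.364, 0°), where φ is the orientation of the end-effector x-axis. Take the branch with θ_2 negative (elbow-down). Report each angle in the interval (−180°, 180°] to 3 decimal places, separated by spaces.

-0.001 -134.999 135.000

wrist centre = target − a_3·(cos φ, sin φ) = (-1.3640, -6.3640)
cos θ_2 = (42.3610−5²−9²)/(2·5·9) = -0.7071; θ_2 = -134.9995° (elbow-down)
β = atan2(-6.3640,-1.3640) = -102.0972°; ψ = atan2(-6.3640,-1.3639) = -102.0963°
θ_1 = β − ψ = -0.0009°
θ_3 = φ − θ_1 − θ_2 = 135.0004° (wrapped to (-180°,180°])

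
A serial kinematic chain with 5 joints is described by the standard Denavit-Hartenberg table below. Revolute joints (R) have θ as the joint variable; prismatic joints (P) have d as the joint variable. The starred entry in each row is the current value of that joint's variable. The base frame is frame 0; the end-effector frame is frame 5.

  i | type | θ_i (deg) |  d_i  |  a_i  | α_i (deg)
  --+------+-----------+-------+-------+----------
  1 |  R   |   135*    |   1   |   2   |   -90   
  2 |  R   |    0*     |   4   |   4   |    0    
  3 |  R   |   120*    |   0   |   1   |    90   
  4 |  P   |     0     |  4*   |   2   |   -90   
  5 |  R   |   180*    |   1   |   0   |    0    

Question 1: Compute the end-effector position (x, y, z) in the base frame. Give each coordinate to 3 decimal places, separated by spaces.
-9.167 2.096 -3.598

after link 1: o_1 = (-1.4142, 1.4142, 1.0000)
after link 2: o_2 = (-7.0711, 1.4142, 1.0000)
after link 3: o_3 = (-6.7175, 1.0607, 0.1340)
after link 4: o_4 = (-8.4599, 2.8030, -3.5981)
after link 5: o_5 = (-9.1670, 2.0959, -3.5981)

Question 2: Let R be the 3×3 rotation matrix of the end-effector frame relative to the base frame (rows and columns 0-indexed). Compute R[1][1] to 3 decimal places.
0.612

End-effector y-axis (col 1 of R) = (-0.6124,0.6124,-0.5000)
R[1][1] = 0.6124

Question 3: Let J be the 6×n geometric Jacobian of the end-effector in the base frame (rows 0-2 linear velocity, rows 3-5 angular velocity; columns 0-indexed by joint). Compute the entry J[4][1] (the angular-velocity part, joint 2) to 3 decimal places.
-0.707

axis z_1 = (-0.7071,-0.7071,0.0000); lever o_n−o_1 = (-7.7528,0.6817,-4.5981)
cross product → J_v[:, 1] = (3.2513,-3.2513,-5.9641)
J_ω[:, 1] = z_1
entry J[4][1] = -0.7071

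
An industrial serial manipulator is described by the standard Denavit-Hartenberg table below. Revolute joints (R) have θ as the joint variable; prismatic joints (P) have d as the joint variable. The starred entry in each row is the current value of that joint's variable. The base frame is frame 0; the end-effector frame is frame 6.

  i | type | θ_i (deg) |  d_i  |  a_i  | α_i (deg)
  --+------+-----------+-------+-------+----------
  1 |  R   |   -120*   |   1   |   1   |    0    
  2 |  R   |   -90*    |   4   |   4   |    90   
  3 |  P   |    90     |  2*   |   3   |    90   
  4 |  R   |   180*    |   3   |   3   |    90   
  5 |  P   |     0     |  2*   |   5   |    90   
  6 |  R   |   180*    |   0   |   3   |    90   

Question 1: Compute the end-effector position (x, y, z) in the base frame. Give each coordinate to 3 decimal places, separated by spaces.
-4.562 6.098 3.000

after link 1: o_1 = (-0.5000, -0.8660, 1.0000)
after link 2: o_2 = (-3.9641, 1.1340, 5.0000)
after link 3: o_3 = (-2.9641, 2.8660, 8.0000)
after link 4: o_4 = (-5.5622, 4.3660, 5.0000)
after link 5: o_5 = (-4.5622, 6.0981, 0.0000)
after link 6: o_6 = (-4.5622, 6.0981, 3.0000)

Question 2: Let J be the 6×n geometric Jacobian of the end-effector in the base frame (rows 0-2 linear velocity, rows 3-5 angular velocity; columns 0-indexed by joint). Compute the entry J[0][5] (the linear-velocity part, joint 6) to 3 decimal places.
-1.500

axis z_5 = (0.8660,-0.5000,0.0000); lever o_n−o_5 = (0.0000,0.0000,3.0000)
cross product → J_v[:, 5] = (-1.5000,-2.5981,0.0000)
J_ω[:, 5] = z_5
entry J[0][5] = -1.5000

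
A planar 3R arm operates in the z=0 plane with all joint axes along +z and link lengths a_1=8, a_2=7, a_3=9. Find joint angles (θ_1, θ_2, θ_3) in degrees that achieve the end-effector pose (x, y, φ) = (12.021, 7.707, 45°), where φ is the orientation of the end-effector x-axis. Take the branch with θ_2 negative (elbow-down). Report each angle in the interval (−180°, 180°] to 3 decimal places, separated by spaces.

wrist centre = target − a_3·(cos φ, sin φ) = (5.6570, 1.3430)
cos θ_2 = (33.8058−8²−7²)/(2·8·7) = -0.7071; θ_2 = -134.9987° (elbow-down)
β = atan2(1.3430,5.6570) = 13.3553°; ψ = atan2(-4.9499,3.0504) = -58.3564°
θ_1 = β − ψ = 71.7118°
θ_3 = φ − θ_1 − θ_2 = 108.2869° (wrapped to (-180°,180°])

71.712 -134.999 108.287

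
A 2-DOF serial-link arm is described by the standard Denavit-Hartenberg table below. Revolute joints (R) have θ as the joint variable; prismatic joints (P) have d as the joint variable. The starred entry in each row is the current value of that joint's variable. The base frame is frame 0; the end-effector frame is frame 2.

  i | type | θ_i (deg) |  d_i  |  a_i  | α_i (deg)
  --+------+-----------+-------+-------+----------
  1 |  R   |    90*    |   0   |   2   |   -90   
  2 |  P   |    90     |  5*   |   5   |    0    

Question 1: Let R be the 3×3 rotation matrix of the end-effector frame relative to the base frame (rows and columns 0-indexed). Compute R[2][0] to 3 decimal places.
End-effector x-axis (col 0 of R) = (-0.0000,0.0000,-1.0000)
R[2][0] = -1.0000

-1.000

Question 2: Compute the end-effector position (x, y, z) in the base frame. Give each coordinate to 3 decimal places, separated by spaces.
-5.000 2.000 -5.000

after link 1: o_1 = (0.0000, 2.0000, 0.0000)
after link 2: o_2 = (-5.0000, 2.0000, -5.0000)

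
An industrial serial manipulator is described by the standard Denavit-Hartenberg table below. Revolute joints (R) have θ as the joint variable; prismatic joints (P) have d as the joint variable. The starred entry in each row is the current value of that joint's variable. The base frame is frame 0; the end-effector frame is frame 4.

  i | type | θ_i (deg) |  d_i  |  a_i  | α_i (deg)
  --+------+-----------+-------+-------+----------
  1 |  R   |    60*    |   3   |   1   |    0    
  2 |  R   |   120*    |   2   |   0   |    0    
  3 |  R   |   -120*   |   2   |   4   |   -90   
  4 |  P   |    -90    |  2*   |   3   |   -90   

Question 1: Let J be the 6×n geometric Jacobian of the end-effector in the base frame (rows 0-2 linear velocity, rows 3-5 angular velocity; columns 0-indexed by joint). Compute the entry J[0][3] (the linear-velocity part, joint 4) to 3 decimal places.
-0.866

prismatic axis z_3 = (-0.8660,0.5000,0.0000)
J_v[:, 3] = z_3; J_ω[:, 3] = (0,0,0)
entry J[0][3] = -0.8660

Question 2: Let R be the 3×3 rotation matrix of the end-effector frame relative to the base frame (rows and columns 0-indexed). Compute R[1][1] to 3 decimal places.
End-effector y-axis (col 1 of R) = (0.8660,-0.5000,-0.0000)
R[1][1] = -0.5000

-0.500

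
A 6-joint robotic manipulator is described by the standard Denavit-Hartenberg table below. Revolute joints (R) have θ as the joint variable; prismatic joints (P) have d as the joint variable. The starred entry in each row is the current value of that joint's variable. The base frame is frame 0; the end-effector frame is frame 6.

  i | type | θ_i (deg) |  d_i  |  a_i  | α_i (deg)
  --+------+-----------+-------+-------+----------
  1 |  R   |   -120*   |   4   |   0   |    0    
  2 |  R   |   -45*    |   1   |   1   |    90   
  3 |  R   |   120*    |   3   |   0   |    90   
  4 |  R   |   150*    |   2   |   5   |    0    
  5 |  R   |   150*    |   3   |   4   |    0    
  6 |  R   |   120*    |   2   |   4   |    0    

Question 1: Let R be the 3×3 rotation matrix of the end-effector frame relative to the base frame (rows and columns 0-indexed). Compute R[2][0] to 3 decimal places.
0.433

End-effector x-axis (col 0 of R) = (0.0173,0.9012,0.4330)
R[2][0] = 0.4330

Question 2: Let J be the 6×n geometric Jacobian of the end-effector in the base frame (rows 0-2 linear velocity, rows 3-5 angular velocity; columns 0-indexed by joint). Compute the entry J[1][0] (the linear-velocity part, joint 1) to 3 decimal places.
axis z_0 = ẑ; lever o_n−o_0 = (-8.4045,3.4420,8.2141)
cross product → J_v[:, 0] = (-3.4420,-8.4045,0.0000)
J_ω[:, 0] = z_0
entry J[1][0] = -8.4045

-8.404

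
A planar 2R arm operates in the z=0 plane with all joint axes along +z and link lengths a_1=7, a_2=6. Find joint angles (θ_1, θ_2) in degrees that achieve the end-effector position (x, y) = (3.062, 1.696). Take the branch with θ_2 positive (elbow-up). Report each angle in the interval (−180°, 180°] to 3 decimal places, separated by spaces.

cos θ_2 = (12.2523−7²−6²)/(2·7·6) = -0.8660; θ_2 = 150.0022° (elbow-up)
β = atan2(1.6960,3.0620) = 28.9815°; ψ = atan2(2.9998,1.8037) = 58.9822°
θ_1 = β − ψ = -30.0007°

-30.001 150.002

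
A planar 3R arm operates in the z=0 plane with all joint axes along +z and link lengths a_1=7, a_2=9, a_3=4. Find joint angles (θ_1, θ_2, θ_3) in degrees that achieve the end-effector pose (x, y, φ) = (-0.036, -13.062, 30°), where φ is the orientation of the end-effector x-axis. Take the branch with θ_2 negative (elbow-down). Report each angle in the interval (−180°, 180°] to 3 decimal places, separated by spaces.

-86.161 -30.004 146.166

wrist centre = target − a_3·(cos φ, sin φ) = (-3.5001, -15.0620)
cos θ_2 = (239.1146−7²−9²)/(2·7·9) = 0.8660; θ_2 = -30.0042° (elbow-down)
β = atan2(-15.0620,-3.5001) = -103.0822°; ψ = atan2(-4.5006,14.7939) = -16.9207°
θ_1 = β − ψ = -86.1615°
θ_3 = φ − θ_1 − θ_2 = 146.1657° (wrapped to (-180°,180°])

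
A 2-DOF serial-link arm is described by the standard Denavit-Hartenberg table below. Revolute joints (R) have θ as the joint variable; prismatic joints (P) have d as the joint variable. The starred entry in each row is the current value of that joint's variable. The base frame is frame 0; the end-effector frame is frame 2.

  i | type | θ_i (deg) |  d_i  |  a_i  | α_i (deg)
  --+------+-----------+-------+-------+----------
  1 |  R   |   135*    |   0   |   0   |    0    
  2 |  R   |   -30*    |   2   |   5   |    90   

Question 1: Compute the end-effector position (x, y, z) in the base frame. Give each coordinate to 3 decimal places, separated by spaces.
after link 1: o_1 = (0.0000, 0.0000, 0.0000)
after link 2: o_2 = (-1.2941, 4.8296, 2.0000)

-1.294 4.830 2.000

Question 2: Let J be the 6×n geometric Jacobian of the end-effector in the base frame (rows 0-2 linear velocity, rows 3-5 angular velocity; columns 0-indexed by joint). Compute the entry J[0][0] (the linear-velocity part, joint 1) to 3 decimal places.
axis z_0 = ẑ; lever o_n−o_0 = (-1.2941,4.8296,2.0000)
cross product → J_v[:, 0] = (-4.8296,-1.2941,0.0000)
J_ω[:, 0] = z_0
entry J[0][0] = -4.8296

-4.830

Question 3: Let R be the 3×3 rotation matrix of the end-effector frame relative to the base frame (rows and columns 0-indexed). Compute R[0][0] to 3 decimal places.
-0.259

End-effector x-axis (col 0 of R) = (-0.2588,0.9659,0.0000)
R[0][0] = -0.2588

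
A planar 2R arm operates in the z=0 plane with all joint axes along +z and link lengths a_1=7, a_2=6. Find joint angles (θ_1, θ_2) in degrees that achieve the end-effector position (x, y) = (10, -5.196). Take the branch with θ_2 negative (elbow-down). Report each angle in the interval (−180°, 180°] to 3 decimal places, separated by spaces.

cos θ_2 = (126.9984−7²−6²)/(2·7·6) = 0.5000; θ_2 = -60.0012° (elbow-down)
β = atan2(-5.1960,10.0000) = -27.4564°; ψ = atan2(-5.1962,9.9999) = -27.4576°
θ_1 = β − ψ = 0.0012°

0.001 -60.001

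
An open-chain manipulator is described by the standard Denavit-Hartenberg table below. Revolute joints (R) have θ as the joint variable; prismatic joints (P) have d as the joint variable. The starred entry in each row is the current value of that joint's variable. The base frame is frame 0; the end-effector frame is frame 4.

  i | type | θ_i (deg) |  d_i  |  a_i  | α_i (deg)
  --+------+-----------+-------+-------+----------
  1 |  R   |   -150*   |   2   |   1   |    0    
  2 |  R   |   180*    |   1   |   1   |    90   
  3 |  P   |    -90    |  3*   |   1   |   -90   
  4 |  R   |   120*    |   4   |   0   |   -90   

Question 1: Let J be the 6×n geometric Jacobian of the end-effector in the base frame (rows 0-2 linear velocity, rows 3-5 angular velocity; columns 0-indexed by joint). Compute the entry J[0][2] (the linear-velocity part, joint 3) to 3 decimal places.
0.500

prismatic axis z_2 = (0.5000,-0.8660,0.0000)
J_v[:, 2] = z_2; J_ω[:, 2] = (0,0,0)
entry J[0][2] = 0.5000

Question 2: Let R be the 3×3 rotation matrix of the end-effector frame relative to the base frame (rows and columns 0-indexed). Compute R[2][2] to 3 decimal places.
End-effector z-axis (col 2 of R) = (0.2500,-0.4330,0.8660)
R[2][2] = 0.8660

0.866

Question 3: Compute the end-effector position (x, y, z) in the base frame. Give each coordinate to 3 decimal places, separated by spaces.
4.964 -0.598 2.000

after link 1: o_1 = (-0.8660, -0.5000, 2.0000)
after link 2: o_2 = (0.0000, -0.0000, 3.0000)
after link 3: o_3 = (1.5000, -2.5981, 2.0000)
after link 4: o_4 = (4.9641, -0.5981, 2.0000)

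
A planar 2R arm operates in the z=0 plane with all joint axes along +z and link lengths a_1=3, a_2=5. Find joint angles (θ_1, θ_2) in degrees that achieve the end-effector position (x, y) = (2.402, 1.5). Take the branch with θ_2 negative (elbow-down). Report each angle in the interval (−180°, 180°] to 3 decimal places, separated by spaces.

149.997 -149.999

cos θ_2 = (8.0196−3²−5²)/(2·3·5) = -0.8660; θ_2 = -149.9986° (elbow-down)
β = atan2(1.5000,2.4020) = 31.9839°; ψ = atan2(-2.5001,-1.3301) = -118.0132°
θ_1 = β − ψ = 149.9971°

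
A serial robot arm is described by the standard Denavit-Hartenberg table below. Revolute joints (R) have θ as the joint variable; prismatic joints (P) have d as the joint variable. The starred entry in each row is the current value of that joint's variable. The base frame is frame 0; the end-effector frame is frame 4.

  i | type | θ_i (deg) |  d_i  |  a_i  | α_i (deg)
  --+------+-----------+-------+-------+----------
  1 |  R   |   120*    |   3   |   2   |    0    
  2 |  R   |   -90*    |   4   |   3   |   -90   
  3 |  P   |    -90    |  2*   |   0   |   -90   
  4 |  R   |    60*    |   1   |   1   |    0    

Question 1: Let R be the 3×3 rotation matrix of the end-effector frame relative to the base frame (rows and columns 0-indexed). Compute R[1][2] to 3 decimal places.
0.500

End-effector z-axis (col 2 of R) = (0.8660,0.5000,-0.0000)
R[1][2] = 0.5000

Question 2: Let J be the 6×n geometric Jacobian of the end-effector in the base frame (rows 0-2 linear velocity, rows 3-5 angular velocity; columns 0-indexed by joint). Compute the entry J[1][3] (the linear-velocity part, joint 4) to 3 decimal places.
axis z_3 = (0.8660,0.5000,-0.0000); lever o_n−o_3 = (1.2990,-0.2500,0.5000)
cross product → J_v[:, 3] = (0.2500,-0.4330,-0.8660)
J_ω[:, 3] = z_3
entry J[1][3] = -0.4330

-0.433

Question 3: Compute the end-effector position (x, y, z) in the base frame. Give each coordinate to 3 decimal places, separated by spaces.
1.897 4.714 7.500

after link 1: o_1 = (-1.0000, 1.7321, 3.0000)
after link 2: o_2 = (1.5981, 3.2321, 7.0000)
after link 3: o_3 = (0.5981, 4.9641, 7.0000)
after link 4: o_4 = (1.8971, 4.7141, 7.5000)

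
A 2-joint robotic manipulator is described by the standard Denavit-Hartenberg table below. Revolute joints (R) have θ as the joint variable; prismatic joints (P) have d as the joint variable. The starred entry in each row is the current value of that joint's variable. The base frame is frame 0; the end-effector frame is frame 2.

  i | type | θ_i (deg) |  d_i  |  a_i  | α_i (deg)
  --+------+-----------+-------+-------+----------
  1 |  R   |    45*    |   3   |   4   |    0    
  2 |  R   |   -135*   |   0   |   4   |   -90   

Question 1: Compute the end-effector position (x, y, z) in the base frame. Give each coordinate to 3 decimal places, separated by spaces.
2.828 -1.172 3.000

after link 1: o_1 = (2.8284, 2.8284, 3.0000)
after link 2: o_2 = (2.8284, -1.1716, 3.0000)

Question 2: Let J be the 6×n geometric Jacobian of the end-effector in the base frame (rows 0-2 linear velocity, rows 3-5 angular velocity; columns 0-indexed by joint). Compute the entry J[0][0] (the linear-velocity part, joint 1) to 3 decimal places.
1.172

axis z_0 = ẑ; lever o_n−o_0 = (2.8284,-1.1716,3.0000)
cross product → J_v[:, 0] = (1.1716,2.8284,-0.0000)
J_ω[:, 0] = z_0
entry J[0][0] = 1.1716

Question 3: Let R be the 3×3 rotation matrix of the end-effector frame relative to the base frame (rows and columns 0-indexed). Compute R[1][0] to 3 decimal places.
-1.000

End-effector x-axis (col 0 of R) = (0.0000,-1.0000,0.0000)
R[1][0] = -1.0000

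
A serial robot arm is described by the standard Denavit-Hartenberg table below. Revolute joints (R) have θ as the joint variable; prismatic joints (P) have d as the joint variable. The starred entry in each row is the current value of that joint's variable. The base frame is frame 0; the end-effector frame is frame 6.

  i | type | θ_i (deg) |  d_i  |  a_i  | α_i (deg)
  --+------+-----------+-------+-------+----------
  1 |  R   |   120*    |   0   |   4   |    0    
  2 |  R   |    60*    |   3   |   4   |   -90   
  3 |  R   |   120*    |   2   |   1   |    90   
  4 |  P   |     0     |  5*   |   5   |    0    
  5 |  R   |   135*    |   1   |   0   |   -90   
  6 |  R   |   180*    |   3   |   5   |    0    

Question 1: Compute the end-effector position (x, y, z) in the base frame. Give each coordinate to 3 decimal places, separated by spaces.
-7.489 7.121 -6.421

after link 1: o_1 = (-2.0000, 3.4641, 0.0000)
after link 2: o_2 = (-6.0000, 3.4641, 3.0000)
after link 3: o_3 = (-5.5000, 1.4641, 2.1340)
after link 4: o_4 = (-7.3301, 1.4641, -4.6962)
after link 5: o_5 = (-8.1962, 1.4641, -5.1962)
after link 6: o_6 = (-7.4890, 7.1210, -6.4209)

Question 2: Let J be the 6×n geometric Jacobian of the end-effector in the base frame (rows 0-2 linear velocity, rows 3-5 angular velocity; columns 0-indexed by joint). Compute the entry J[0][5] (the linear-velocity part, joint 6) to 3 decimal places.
axis z_5 = (-0.3536,0.7071,0.6124); lever o_n−o_5 = (0.7071,5.6569,-1.2247)
cross product → J_v[:, 5] = (-4.3301,0.0000,-2.5000)
J_ω[:, 5] = z_5
entry J[0][5] = -4.3301

-4.330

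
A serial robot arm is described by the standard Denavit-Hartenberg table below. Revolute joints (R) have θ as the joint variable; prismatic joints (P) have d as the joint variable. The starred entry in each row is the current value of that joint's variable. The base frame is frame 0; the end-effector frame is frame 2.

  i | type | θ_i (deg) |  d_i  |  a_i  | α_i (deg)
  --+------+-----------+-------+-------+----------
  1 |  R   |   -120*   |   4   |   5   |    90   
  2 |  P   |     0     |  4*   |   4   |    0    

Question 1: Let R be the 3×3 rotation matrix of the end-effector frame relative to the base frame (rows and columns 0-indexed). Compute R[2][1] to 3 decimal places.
1.000

End-effector y-axis (col 1 of R) = (0.0000,-0.0000,1.0000)
R[2][1] = 1.0000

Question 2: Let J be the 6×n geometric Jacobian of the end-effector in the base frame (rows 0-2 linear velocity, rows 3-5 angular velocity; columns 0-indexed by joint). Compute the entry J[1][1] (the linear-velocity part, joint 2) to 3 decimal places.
0.500

prismatic axis z_1 = (-0.8660,0.5000,0.0000)
J_v[:, 1] = z_1; J_ω[:, 1] = (0,0,0)
entry J[1][1] = 0.5000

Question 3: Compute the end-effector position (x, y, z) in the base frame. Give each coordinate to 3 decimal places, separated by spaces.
after link 1: o_1 = (-2.5000, -4.3301, 4.0000)
after link 2: o_2 = (-7.9641, -5.7942, 4.0000)

-7.964 -5.794 4.000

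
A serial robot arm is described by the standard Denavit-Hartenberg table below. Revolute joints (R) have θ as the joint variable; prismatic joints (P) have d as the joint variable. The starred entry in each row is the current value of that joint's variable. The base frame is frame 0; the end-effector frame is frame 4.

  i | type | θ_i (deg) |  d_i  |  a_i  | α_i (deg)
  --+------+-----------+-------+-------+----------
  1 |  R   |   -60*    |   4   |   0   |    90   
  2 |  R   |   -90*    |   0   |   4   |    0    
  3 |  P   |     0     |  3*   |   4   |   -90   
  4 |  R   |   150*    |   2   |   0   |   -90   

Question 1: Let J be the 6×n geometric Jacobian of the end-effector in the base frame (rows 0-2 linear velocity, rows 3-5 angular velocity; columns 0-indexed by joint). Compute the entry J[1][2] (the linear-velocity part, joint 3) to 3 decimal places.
-0.500

prismatic axis z_2 = (-0.8660,-0.5000,0.0000)
J_v[:, 2] = z_2; J_ω[:, 2] = (0,0,0)
entry J[1][2] = -0.5000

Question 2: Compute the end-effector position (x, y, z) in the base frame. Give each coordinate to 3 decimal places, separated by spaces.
after link 1: o_1 = (0.0000, 0.0000, 4.0000)
after link 2: o_2 = (-0.0000, -0.0000, 0.0000)
after link 3: o_3 = (-2.5981, -1.5000, -4.0000)
after link 4: o_4 = (-1.5981, -3.2321, -4.0000)

-1.598 -3.232 -4.000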